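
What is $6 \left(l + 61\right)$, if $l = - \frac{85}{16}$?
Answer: $\frac{2673}{8} \approx 334.13$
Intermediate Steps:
$l = - \frac{85}{16}$ ($l = \left(-85\right) \frac{1}{16} = - \frac{85}{16} \approx -5.3125$)
$6 \left(l + 61\right) = 6 \left(- \frac{85}{16} + 61\right) = 6 \cdot \frac{891}{16} = \frac{2673}{8}$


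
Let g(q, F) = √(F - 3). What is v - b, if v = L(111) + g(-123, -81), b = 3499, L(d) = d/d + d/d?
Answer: -3497 + 2*I*√21 ≈ -3497.0 + 9.1651*I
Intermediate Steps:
L(d) = 2 (L(d) = 1 + 1 = 2)
g(q, F) = √(-3 + F)
v = 2 + 2*I*√21 (v = 2 + √(-3 - 81) = 2 + √(-84) = 2 + 2*I*√21 ≈ 2.0 + 9.1651*I)
v - b = (2 + 2*I*√21) - 1*3499 = (2 + 2*I*√21) - 3499 = -3497 + 2*I*√21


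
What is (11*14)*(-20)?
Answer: -3080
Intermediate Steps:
(11*14)*(-20) = 154*(-20) = -3080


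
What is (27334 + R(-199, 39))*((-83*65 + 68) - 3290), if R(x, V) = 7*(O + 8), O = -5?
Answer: -235718035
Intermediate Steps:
R(x, V) = 21 (R(x, V) = 7*(-5 + 8) = 7*3 = 21)
(27334 + R(-199, 39))*((-83*65 + 68) - 3290) = (27334 + 21)*((-83*65 + 68) - 3290) = 27355*((-5395 + 68) - 3290) = 27355*(-5327 - 3290) = 27355*(-8617) = -235718035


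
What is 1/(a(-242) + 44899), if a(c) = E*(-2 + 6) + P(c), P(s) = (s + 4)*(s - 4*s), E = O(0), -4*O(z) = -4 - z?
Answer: -1/127885 ≈ -7.8195e-6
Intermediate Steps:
O(z) = 1 + z/4 (O(z) = -(-4 - z)/4 = 1 + z/4)
E = 1 (E = 1 + (¼)*0 = 1 + 0 = 1)
P(s) = -3*s*(4 + s) (P(s) = (4 + s)*(-3*s) = -3*s*(4 + s))
a(c) = 4 - 3*c*(4 + c) (a(c) = 1*(-2 + 6) - 3*c*(4 + c) = 1*4 - 3*c*(4 + c) = 4 - 3*c*(4 + c))
1/(a(-242) + 44899) = 1/((4 - 3*(-242)*(4 - 242)) + 44899) = 1/((4 - 3*(-242)*(-238)) + 44899) = 1/((4 - 172788) + 44899) = 1/(-172784 + 44899) = 1/(-127885) = -1/127885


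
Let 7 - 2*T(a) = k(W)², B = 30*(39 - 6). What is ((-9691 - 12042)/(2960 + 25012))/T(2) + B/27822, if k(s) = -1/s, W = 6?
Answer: -169372387/904340199 ≈ -0.18729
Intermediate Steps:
B = 990 (B = 30*33 = 990)
T(a) = 251/72 (T(a) = 7/2 - (-1/6)²/2 = 7/2 - (-1*⅙)²/2 = 7/2 - (-⅙)²/2 = 7/2 - ½*1/36 = 7/2 - 1/72 = 251/72)
((-9691 - 12042)/(2960 + 25012))/T(2) + B/27822 = ((-9691 - 12042)/(2960 + 25012))/(251/72) + 990/27822 = -21733/27972*(72/251) + 990*(1/27822) = -21733*1/27972*(72/251) + 165/4637 = -21733/27972*72/251 + 165/4637 = -43466/195027 + 165/4637 = -169372387/904340199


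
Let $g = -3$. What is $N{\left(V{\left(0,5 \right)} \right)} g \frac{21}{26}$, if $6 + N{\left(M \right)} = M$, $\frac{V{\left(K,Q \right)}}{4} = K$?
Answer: $\frac{189}{13} \approx 14.538$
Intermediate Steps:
$V{\left(K,Q \right)} = 4 K$
$N{\left(M \right)} = -6 + M$
$N{\left(V{\left(0,5 \right)} \right)} g \frac{21}{26} = \left(-6 + 4 \cdot 0\right) \left(-3\right) \frac{21}{26} = \left(-6 + 0\right) \left(-3\right) 21 \cdot \frac{1}{26} = \left(-6\right) \left(-3\right) \frac{21}{26} = 18 \cdot \frac{21}{26} = \frac{189}{13}$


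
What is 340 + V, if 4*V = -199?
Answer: 1161/4 ≈ 290.25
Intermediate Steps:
V = -199/4 (V = (¼)*(-199) = -199/4 ≈ -49.750)
340 + V = 340 - 199/4 = 1161/4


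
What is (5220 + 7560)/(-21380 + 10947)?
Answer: -12780/10433 ≈ -1.2250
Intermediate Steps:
(5220 + 7560)/(-21380 + 10947) = 12780/(-10433) = 12780*(-1/10433) = -12780/10433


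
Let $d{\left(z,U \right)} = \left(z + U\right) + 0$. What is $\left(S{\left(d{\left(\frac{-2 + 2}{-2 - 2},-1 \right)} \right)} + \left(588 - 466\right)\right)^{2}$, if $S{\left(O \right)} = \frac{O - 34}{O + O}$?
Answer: $\frac{77841}{4} \approx 19460.0$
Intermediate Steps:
$d{\left(z,U \right)} = U + z$ ($d{\left(z,U \right)} = \left(U + z\right) + 0 = U + z$)
$S{\left(O \right)} = \frac{-34 + O}{2 O}$
$\left(S{\left(d{\left(\frac{-2 + 2}{-2 - 2},-1 \right)} \right)} + \left(588 - 466\right)\right)^{2} = \left(\frac{-34 - \left(1 - \frac{-2 + 2}{-2 - 2}\right)}{2 \left(-1 + \frac{-2 + 2}{-2 - 2}\right)} + \left(588 - 466\right)\right)^{2} = \left(\frac{-34 - \left(1 + \frac{0}{-4}\right)}{2 \left(-1 + \frac{0}{-4}\right)} + 122\right)^{2} = \left(\frac{-34 + \left(-1 + 0 \left(- \frac{1}{4}\right)\right)}{2 \left(-1 + 0 \left(- \frac{1}{4}\right)\right)} + 122\right)^{2} = \left(\frac{-34 + \left(-1 + 0\right)}{2 \left(-1 + 0\right)} + 122\right)^{2} = \left(\frac{-34 - 1}{2 \left(-1\right)} + 122\right)^{2} = \left(\frac{1}{2} \left(-1\right) \left(-35\right) + 122\right)^{2} = \left(\frac{35}{2} + 122\right)^{2} = \left(\frac{279}{2}\right)^{2} = \frac{77841}{4}$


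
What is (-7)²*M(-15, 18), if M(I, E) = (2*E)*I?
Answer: -26460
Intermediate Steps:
M(I, E) = 2*E*I
(-7)²*M(-15, 18) = (-7)²*(2*18*(-15)) = 49*(-540) = -26460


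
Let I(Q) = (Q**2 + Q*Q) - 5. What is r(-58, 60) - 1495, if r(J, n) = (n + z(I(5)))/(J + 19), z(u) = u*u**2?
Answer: -49830/13 ≈ -3833.1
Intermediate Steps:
I(Q) = -5 + 2*Q**2 (I(Q) = (Q**2 + Q**2) - 5 = 2*Q**2 - 5 = -5 + 2*Q**2)
z(u) = u**3
r(J, n) = (91125 + n)/(19 + J) (r(J, n) = (n + (-5 + 2*5**2)**3)/(J + 19) = (n + (-5 + 2*25)**3)/(19 + J) = (n + (-5 + 50)**3)/(19 + J) = (n + 45**3)/(19 + J) = (n + 91125)/(19 + J) = (91125 + n)/(19 + J))
r(-58, 60) - 1495 = (91125 + 60)/(19 - 58) - 1495 = 91185/(-39) - 1495 = -1/39*91185 - 1495 = -30395/13 - 1495 = -49830/13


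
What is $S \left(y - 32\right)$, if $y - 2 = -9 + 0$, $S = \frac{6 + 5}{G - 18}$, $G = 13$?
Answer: $\frac{429}{5} \approx 85.8$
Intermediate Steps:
$S = - \frac{11}{5}$ ($S = \frac{6 + 5}{13 - 18} = \frac{11}{-5} = 11 \left(- \frac{1}{5}\right) = - \frac{11}{5} \approx -2.2$)
$y = -7$ ($y = 2 + \left(-9 + 0\right) = 2 - 9 = -7$)
$S \left(y - 32\right) = - \frac{11 \left(-7 - 32\right)}{5} = \left(- \frac{11}{5}\right) \left(-39\right) = \frac{429}{5}$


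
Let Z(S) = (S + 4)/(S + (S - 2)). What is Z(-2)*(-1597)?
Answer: 1597/3 ≈ 532.33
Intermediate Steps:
Z(S) = (4 + S)/(-2 + 2*S) (Z(S) = (4 + S)/(S + (-2 + S)) = (4 + S)/(-2 + 2*S))
Z(-2)*(-1597) = ((4 - 2)/(2*(-1 - 2)))*(-1597) = ((½)*2/(-3))*(-1597) = ((½)*(-⅓)*2)*(-1597) = -⅓*(-1597) = 1597/3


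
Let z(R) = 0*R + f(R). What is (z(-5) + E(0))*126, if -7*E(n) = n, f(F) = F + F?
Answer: -1260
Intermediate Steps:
f(F) = 2*F
E(n) = -n/7
z(R) = 2*R (z(R) = 0*R + 2*R = 0 + 2*R = 2*R)
(z(-5) + E(0))*126 = (2*(-5) - ⅐*0)*126 = (-10 + 0)*126 = -10*126 = -1260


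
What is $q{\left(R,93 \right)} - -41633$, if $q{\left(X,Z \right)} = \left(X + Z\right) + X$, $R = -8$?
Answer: $41710$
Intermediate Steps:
$q{\left(X,Z \right)} = Z + 2 X$
$q{\left(R,93 \right)} - -41633 = \left(93 + 2 \left(-8\right)\right) - -41633 = \left(93 - 16\right) + 41633 = 77 + 41633 = 41710$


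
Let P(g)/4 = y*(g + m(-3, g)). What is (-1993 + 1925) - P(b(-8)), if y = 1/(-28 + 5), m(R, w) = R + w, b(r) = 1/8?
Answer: -1575/23 ≈ -68.478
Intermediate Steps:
b(r) = ⅛
y = -1/23 (y = 1/(-23) = -1/23 ≈ -0.043478)
P(g) = 12/23 - 8*g/23 (P(g) = 4*(-(g + (-3 + g))/23) = 4*(-(-3 + 2*g)/23) = 4*(3/23 - 2*g/23) = 12/23 - 8*g/23)
(-1993 + 1925) - P(b(-8)) = (-1993 + 1925) - (12/23 - 8/23*⅛) = -68 - (12/23 - 1/23) = -68 - 1*11/23 = -68 - 11/23 = -1575/23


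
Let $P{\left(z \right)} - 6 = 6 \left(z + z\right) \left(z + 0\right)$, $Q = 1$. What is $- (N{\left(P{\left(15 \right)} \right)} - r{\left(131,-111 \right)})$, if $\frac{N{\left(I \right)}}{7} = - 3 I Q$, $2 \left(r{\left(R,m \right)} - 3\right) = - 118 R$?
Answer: $49100$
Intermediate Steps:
$r{\left(R,m \right)} = 3 - 59 R$ ($r{\left(R,m \right)} = 3 + \frac{\left(-118\right) R}{2} = 3 - 59 R$)
$P{\left(z \right)} = 6 + 12 z^{2}$ ($P{\left(z \right)} = 6 + 6 \left(z + z\right) \left(z + 0\right) = 6 + 6 \cdot 2 z z = 6 + 6 \cdot 2 z^{2} = 6 + 12 z^{2}$)
$N{\left(I \right)} = - 21 I$ ($N{\left(I \right)} = 7 - 3 I 1 = 7 \left(- 3 I\right) = - 21 I$)
$- (N{\left(P{\left(15 \right)} \right)} - r{\left(131,-111 \right)}) = - (- 21 \left(6 + 12 \cdot 15^{2}\right) - \left(3 - 7729\right)) = - (- 21 \left(6 + 12 \cdot 225\right) - \left(3 - 7729\right)) = - (- 21 \left(6 + 2700\right) - -7726) = - (\left(-21\right) 2706 + 7726) = - (-56826 + 7726) = \left(-1\right) \left(-49100\right) = 49100$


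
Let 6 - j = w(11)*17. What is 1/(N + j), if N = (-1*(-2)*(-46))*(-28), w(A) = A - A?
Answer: 1/2582 ≈ 0.00038730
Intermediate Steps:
w(A) = 0
j = 6 (j = 6 - 0*17 = 6 - 1*0 = 6 + 0 = 6)
N = 2576 (N = (2*(-46))*(-28) = -92*(-28) = 2576)
1/(N + j) = 1/(2576 + 6) = 1/2582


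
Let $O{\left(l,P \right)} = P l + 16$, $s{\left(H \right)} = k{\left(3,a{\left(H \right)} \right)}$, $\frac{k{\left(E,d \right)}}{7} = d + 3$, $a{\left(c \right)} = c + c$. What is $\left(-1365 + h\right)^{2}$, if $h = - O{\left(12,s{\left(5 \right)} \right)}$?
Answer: $6115729$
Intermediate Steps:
$a{\left(c \right)} = 2 c$
$k{\left(E,d \right)} = 21 + 7 d$ ($k{\left(E,d \right)} = 7 \left(d + 3\right) = 7 \left(3 + d\right) = 21 + 7 d$)
$s{\left(H \right)} = 21 + 14 H$ ($s{\left(H \right)} = 21 + 7 \cdot 2 H = 21 + 14 H$)
$O{\left(l,P \right)} = 16 + P l$
$h = -1108$ ($h = - (16 + \left(21 + 14 \cdot 5\right) 12) = - (16 + \left(21 + 70\right) 12) = - (16 + 91 \cdot 12) = - (16 + 1092) = \left(-1\right) 1108 = -1108$)
$\left(-1365 + h\right)^{2} = \left(-1365 - 1108\right)^{2} = \left(-2473\right)^{2} = 6115729$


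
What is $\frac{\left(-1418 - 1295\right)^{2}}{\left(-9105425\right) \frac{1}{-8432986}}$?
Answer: $\frac{62069888731834}{9105425} \approx 6.8168 \cdot 10^{6}$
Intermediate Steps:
$\frac{\left(-1418 - 1295\right)^{2}}{\left(-9105425\right) \frac{1}{-8432986}} = \frac{\left(-2713\right)^{2}}{\left(-9105425\right) \left(- \frac{1}{8432986}\right)} = \frac{7360369}{\frac{9105425}{8432986}} = 7360369 \cdot \frac{8432986}{9105425} = \frac{62069888731834}{9105425}$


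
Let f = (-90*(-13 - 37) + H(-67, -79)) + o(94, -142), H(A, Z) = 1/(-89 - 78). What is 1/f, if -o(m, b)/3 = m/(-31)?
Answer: 5177/23343563 ≈ 0.00022177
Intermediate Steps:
o(m, b) = 3*m/31 (o(m, b) = -3*m/(-31) = -3*m*(-1)/31 = -(-3)*m/31 = 3*m/31)
H(A, Z) = -1/167 (H(A, Z) = 1/(-167) = -1/167)
f = 23343563/5177 (f = (-90*(-13 - 37) - 1/167) + (3/31)*94 = (-90*(-50) - 1/167) + 282/31 = (4500 - 1/167) + 282/31 = 751499/167 + 282/31 = 23343563/5177 ≈ 4509.1)
1/f = 1/(23343563/5177) = 5177/23343563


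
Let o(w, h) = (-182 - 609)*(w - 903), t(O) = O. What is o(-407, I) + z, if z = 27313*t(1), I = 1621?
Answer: 1063523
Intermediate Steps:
o(w, h) = 714273 - 791*w (o(w, h) = -791*(-903 + w) = 714273 - 791*w)
z = 27313 (z = 27313*1 = 27313)
o(-407, I) + z = (714273 - 791*(-407)) + 27313 = (714273 + 321937) + 27313 = 1036210 + 27313 = 1063523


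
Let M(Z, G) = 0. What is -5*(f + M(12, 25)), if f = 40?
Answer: -200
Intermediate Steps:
-5*(f + M(12, 25)) = -5*(40 + 0) = -5*40 = -200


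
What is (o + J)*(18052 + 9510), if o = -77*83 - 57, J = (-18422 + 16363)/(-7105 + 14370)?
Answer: -1291190922798/7265 ≈ -1.7773e+8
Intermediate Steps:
J = -2059/7265 ≈ -0.28341
o = -6448 (o = -6391 - 57 = -6448)
(o + J)*(18052 + 9510) = (-6448 - 2059/7265)*(18052 + 9510) = -46846779/7265*27562 = -1291190922798/7265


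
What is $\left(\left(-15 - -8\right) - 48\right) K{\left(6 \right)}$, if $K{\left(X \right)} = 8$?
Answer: $-440$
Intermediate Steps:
$\left(\left(-15 - -8\right) - 48\right) K{\left(6 \right)} = \left(\left(-15 - -8\right) - 48\right) 8 = \left(\left(-15 + 8\right) - 48\right) 8 = \left(-7 - 48\right) 8 = \left(-55\right) 8 = -440$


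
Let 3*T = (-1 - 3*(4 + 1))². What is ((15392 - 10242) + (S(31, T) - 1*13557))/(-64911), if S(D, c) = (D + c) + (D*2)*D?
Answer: 19106/194733 ≈ 0.098114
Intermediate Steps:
T = 256/3 (T = (-1 - 3*(4 + 1))²/3 = (-1 - 3*5)²/3 = (-1 - 15)²/3 = (⅓)*(-16)² = (⅓)*256 = 256/3 ≈ 85.333)
S(D, c) = D + c + 2*D² (S(D, c) = (D + c) + (2*D)*D = (D + c) + 2*D² = D + c + 2*D²)
((15392 - 10242) + (S(31, T) - 1*13557))/(-64911) = ((15392 - 10242) + ((31 + 256/3 + 2*31²) - 1*13557))/(-64911) = (5150 + ((31 + 256/3 + 2*961) - 13557))*(-1/64911) = (5150 + ((31 + 256/3 + 1922) - 13557))*(-1/64911) = (5150 + (6115/3 - 13557))*(-1/64911) = (5150 - 34556/3)*(-1/64911) = -19106/3*(-1/64911) = 19106/194733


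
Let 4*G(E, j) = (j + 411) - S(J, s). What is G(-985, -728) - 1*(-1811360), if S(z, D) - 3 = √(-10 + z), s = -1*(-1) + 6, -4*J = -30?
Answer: 1811280 - I*√10/8 ≈ 1.8113e+6 - 0.39528*I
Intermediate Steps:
J = 15/2 (J = -¼*(-30) = 15/2 ≈ 7.5000)
s = 7 (s = 1 + 6 = 7)
S(z, D) = 3 + √(-10 + z)
G(E, j) = 102 + j/4 - I*√10/8 (G(E, j) = ((j + 411) - (3 + √(-10 + 15/2)))/4 = ((411 + j) - (3 + √(-5/2)))/4 = ((411 + j) - (3 + I*√10/2))/4 = ((411 + j) + (-3 - I*√10/2))/4 = (408 + j - I*√10/2)/4 = 102 + j/4 - I*√10/8)
G(-985, -728) - 1*(-1811360) = (102 + (¼)*(-728) - I*√10/8) - 1*(-1811360) = (102 - 182 - I*√10/8) + 1811360 = (-80 - I*√10/8) + 1811360 = 1811280 - I*√10/8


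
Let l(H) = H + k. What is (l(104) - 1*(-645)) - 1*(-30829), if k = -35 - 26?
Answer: 31517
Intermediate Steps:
k = -61
l(H) = -61 + H (l(H) = H - 61 = -61 + H)
(l(104) - 1*(-645)) - 1*(-30829) = ((-61 + 104) - 1*(-645)) - 1*(-30829) = (43 + 645) + 30829 = 688 + 30829 = 31517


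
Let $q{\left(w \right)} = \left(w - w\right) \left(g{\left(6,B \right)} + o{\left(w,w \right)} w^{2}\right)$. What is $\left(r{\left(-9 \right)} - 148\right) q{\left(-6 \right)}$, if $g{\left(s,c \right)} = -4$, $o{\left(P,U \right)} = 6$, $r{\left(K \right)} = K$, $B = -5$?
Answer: $0$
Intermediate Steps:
$q{\left(w \right)} = 0$ ($q{\left(w \right)} = \left(w - w\right) \left(-4 + 6 w^{2}\right) = 0 \left(-4 + 6 w^{2}\right) = 0$)
$\left(r{\left(-9 \right)} - 148\right) q{\left(-6 \right)} = \left(-9 - 148\right) 0 = \left(-157\right) 0 = 0$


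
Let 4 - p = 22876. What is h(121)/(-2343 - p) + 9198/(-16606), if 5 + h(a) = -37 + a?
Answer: -93756934/170452287 ≈ -0.55005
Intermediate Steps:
p = -22872 (p = 4 - 1*22876 = 4 - 22876 = -22872)
h(a) = -42 + a (h(a) = -5 + (-37 + a) = -42 + a)
h(121)/(-2343 - p) + 9198/(-16606) = (-42 + 121)/(-2343 - 1*(-22872)) + 9198/(-16606) = 79/(-2343 + 22872) + 9198*(-1/16606) = 79/20529 - 4599/8303 = -93756934/170452287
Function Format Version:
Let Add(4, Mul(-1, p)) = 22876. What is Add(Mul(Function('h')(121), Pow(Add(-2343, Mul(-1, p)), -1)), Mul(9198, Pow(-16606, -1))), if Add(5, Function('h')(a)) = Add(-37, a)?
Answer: Rational(-93756934, 170452287) ≈ -0.55005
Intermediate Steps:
p = -22872 (p = Add(4, Mul(-1, 22876)) = Add(4, -22876) = -22872)
Function('h')(a) = Add(-42, a) (Function('h')(a) = Add(-5, Add(-37, a)) = Add(-42, a))
Add(Mul(Function('h')(121), Pow(Add(-2343, Mul(-1, p)), -1)), Mul(9198, Pow(-16606, -1))) = Add(Mul(Add(-42, 121), Pow(Add(-2343, Mul(-1, -22872)), -1)), Mul(9198, Pow(-16606, -1))) = Add(Mul(79, Pow(Add(-2343, 22872), -1)), Mul(9198, Rational(-1, 16606))) = Add(Mul(79, Pow(20529, -1)), Rational(-4599, 8303)) = Add(Mul(79, Rational(1, 20529)), Rational(-4599, 8303)) = Add(Rational(79, 20529), Rational(-4599, 8303)) = Rational(-93756934, 170452287)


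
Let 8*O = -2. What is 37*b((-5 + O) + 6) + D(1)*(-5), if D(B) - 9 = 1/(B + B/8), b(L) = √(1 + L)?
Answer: -445/9 + 37*√7/2 ≈ -0.49804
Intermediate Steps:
O = -¼ (O = (⅛)*(-2) = -¼ ≈ -0.25000)
D(B) = 9 + 8/(9*B) (D(B) = 9 + 1/(B + B/8) = 9 + 1/(9*B/8) = 9 + 8/(9*B))
37*b((-5 + O) + 6) + D(1)*(-5) = 37*√(1 + ((-5 - ¼) + 6)) + (9 + (8/9)/1)*(-5) = 37*√(1 + (-21/4 + 6)) + (9 + (8/9)*1)*(-5) = 37*√(1 + ¾) + (9 + 8/9)*(-5) = 37*√(7/4) + (89/9)*(-5) = 37*(√7/2) - 445/9 = 37*√7/2 - 445/9 = -445/9 + 37*√7/2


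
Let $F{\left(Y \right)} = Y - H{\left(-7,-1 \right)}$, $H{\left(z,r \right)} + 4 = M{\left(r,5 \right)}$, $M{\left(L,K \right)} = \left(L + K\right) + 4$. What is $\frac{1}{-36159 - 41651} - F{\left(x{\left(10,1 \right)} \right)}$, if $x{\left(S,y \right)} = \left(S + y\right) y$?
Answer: $- \frac{544671}{77810} \approx -7.0$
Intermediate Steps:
$M{\left(L,K \right)} = 4 + K + L$ ($M{\left(L,K \right)} = \left(K + L\right) + 4 = 4 + K + L$)
$x{\left(S,y \right)} = y \left(S + y\right)$
$H{\left(z,r \right)} = 5 + r$ ($H{\left(z,r \right)} = -4 + \left(4 + 5 + r\right) = -4 + \left(9 + r\right) = 5 + r$)
$F{\left(Y \right)} = -4 + Y$ ($F{\left(Y \right)} = Y - \left(5 - 1\right) = Y - 4 = -4 + Y$)
$\frac{1}{-36159 - 41651} - F{\left(x{\left(10,1 \right)} \right)} = \frac{1}{-36159 - 41651} - \left(-4 + 1 \left(10 + 1\right)\right) = \frac{1}{-77810} - \left(-4 + 1 \cdot 11\right) = - \frac{1}{77810} - \left(-4 + 11\right) = - \frac{1}{77810} - 7 = - \frac{544671}{77810}$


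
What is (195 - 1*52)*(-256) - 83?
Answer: -36691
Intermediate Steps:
(195 - 1*52)*(-256) - 83 = (195 - 52)*(-256) - 83 = 143*(-256) - 83 = -36608 - 83 = -36691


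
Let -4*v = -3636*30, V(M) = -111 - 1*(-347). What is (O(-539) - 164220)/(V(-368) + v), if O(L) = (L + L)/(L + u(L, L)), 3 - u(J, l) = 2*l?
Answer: -44504159/7454126 ≈ -5.9704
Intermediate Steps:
V(M) = 236 (V(M) = -111 + 347 = 236)
v = 27270 (v = -(-909)*30 = -¼*(-109080) = 27270)
u(J, l) = 3 - 2*l
O(L) = 2*L/(3 - L) (O(L) = (L + L)/(L + (3 - 2*L)) = (2*L)/(3 - L) = 2*L/(3 - L))
(O(-539) - 164220)/(V(-368) + v) = (2*(-539)/(3 - 1*(-539)) - 164220)/(236 + 27270) = (2*(-539)/(3 + 539) - 164220)/27506 = (2*(-539)/542 - 164220)*(1/27506) = (2*(-539)*(1/542) - 164220)*(1/27506) = (-539/271 - 164220)*(1/27506) = -44504159/271*1/27506 = -44504159/7454126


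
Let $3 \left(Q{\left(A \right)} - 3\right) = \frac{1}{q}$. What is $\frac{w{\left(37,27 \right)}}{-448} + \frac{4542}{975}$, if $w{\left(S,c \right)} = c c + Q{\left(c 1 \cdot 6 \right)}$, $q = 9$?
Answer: $\frac{11889719}{3931200} \approx 3.0244$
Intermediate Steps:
$Q{\left(A \right)} = \frac{82}{27}$ ($Q{\left(A \right)} = 3 + \frac{1}{3 \cdot 9} = 3 + \frac{1}{3} \cdot \frac{1}{9} = 3 + \frac{1}{27} = \frac{82}{27}$)
$w{\left(S,c \right)} = \frac{82}{27} + c^{2}$ ($w{\left(S,c \right)} = c c + \frac{82}{27} = c^{2} + \frac{82}{27} = \frac{82}{27} + c^{2}$)
$\frac{w{\left(37,27 \right)}}{-448} + \frac{4542}{975} = \frac{\frac{82}{27} + 27^{2}}{-448} + \frac{4542}{975} = \left(\frac{82}{27} + 729\right) \left(- \frac{1}{448}\right) + 4542 \cdot \frac{1}{975} = \frac{19765}{27} \left(- \frac{1}{448}\right) + \frac{1514}{325} = - \frac{19765}{12096} + \frac{1514}{325} = \frac{11889719}{3931200}$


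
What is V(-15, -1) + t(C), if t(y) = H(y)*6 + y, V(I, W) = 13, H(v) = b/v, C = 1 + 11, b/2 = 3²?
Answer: 34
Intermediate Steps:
b = 18 (b = 2*3² = 2*9 = 18)
C = 12
H(v) = 18/v
t(y) = y + 108/y (t(y) = (18/y)*6 + y = 108/y + y = y + 108/y)
V(-15, -1) + t(C) = 13 + (12 + 108/12) = 13 + (12 + 108*(1/12)) = 13 + (12 + 9) = 13 + 21 = 34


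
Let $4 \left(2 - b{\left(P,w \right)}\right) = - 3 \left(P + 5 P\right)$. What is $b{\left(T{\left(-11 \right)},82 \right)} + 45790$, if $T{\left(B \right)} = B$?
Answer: $\frac{91485}{2} \approx 45743.0$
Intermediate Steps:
$b{\left(P,w \right)} = 2 + \frac{9 P}{2}$ ($b{\left(P,w \right)} = 2 - \frac{\left(-3\right) \left(P + 5 P\right)}{4} = 2 - \frac{\left(-3\right) 6 P}{4} = 2 - \frac{\left(-18\right) P}{4} = 2 + \frac{9 P}{2}$)
$b{\left(T{\left(-11 \right)},82 \right)} + 45790 = \left(2 + \frac{9}{2} \left(-11\right)\right) + 45790 = \left(2 - \frac{99}{2}\right) + 45790 = - \frac{95}{2} + 45790 = \frac{91485}{2}$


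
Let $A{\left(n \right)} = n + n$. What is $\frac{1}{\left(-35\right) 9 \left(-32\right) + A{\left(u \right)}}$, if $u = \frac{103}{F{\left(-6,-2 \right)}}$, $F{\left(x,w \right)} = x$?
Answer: $\frac{3}{30137} \approx 9.9545 \cdot 10^{-5}$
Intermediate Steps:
$u = - \frac{103}{6}$ ($u = \frac{103}{-6} = 103 \left(- \frac{1}{6}\right) = - \frac{103}{6} \approx -17.167$)
$A{\left(n \right)} = 2 n$
$\frac{1}{\left(-35\right) 9 \left(-32\right) + A{\left(u \right)}} = \frac{1}{\left(-35\right) 9 \left(-32\right) + 2 \left(- \frac{103}{6}\right)} = \frac{1}{\left(-315\right) \left(-32\right) - \frac{103}{3}} = \frac{1}{10080 - \frac{103}{3}} = \frac{1}{\frac{30137}{3}} = \frac{3}{30137}$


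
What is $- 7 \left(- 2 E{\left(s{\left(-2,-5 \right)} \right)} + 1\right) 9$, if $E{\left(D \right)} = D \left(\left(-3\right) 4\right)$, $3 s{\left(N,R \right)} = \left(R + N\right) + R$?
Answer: $5985$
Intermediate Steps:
$s{\left(N,R \right)} = \frac{N}{3} + \frac{2 R}{3}$ ($s{\left(N,R \right)} = \frac{\left(R + N\right) + R}{3} = \frac{\left(N + R\right) + R}{3} = \frac{N + 2 R}{3} = \frac{N}{3} + \frac{2 R}{3}$)
$E{\left(D \right)} = - 12 D$ ($E{\left(D \right)} = D \left(-12\right) = - 12 D$)
$- 7 \left(- 2 E{\left(s{\left(-2,-5 \right)} \right)} + 1\right) 9 = - 7 \left(- 2 \left(- 12 \left(\frac{1}{3} \left(-2\right) + \frac{2}{3} \left(-5\right)\right)\right) + 1\right) 9 = - 7 \left(- 2 \left(- 12 \left(- \frac{2}{3} - \frac{10}{3}\right)\right) + 1\right) 9 = - 7 \left(- 2 \left(\left(-12\right) \left(-4\right)\right) + 1\right) 9 = - 7 \left(\left(-2\right) 48 + 1\right) 9 = - 7 \left(-96 + 1\right) 9 = \left(-7\right) \left(-95\right) 9 = 665 \cdot 9 = 5985$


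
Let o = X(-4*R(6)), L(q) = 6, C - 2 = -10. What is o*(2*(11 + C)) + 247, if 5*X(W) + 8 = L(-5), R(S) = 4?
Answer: 1223/5 ≈ 244.60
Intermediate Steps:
C = -8 (C = 2 - 10 = -8)
X(W) = -⅖ (X(W) = -8/5 + (⅕)*6 = -8/5 + 6/5 = -⅖)
o = -⅖ ≈ -0.40000
o*(2*(11 + C)) + 247 = -4*(11 - 8)/5 + 247 = -4*3/5 + 247 = -⅖*6 + 247 = -12/5 + 247 = 1223/5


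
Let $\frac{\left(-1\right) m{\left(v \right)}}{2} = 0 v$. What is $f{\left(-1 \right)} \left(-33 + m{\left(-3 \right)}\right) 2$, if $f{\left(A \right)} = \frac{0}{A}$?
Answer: $0$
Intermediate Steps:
$m{\left(v \right)} = 0$ ($m{\left(v \right)} = - 2 \cdot 0 v = \left(-2\right) 0 = 0$)
$f{\left(A \right)} = 0$
$f{\left(-1 \right)} \left(-33 + m{\left(-3 \right)}\right) 2 = 0 \left(-33 + 0\right) 2 = 0 \left(\left(-33\right) 2\right) = 0 \left(-66\right) = 0$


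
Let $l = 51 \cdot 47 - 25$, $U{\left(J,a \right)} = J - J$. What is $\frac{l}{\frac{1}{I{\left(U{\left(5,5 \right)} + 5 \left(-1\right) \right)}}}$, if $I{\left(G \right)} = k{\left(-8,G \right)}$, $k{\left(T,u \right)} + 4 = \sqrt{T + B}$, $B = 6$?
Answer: $-9488 + 2372 i \sqrt{2} \approx -9488.0 + 3354.5 i$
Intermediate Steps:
$U{\left(J,a \right)} = 0$
$k{\left(T,u \right)} = -4 + \sqrt{6 + T}$ ($k{\left(T,u \right)} = -4 + \sqrt{T + 6} = -4 + \sqrt{6 + T}$)
$I{\left(G \right)} = -4 + i \sqrt{2}$ ($I{\left(G \right)} = -4 + \sqrt{6 - 8} = -4 + \sqrt{-2} = -4 + i \sqrt{2}$)
$l = 2372$ ($l = 2397 - 25 = 2372$)
$\frac{l}{\frac{1}{I{\left(U{\left(5,5 \right)} + 5 \left(-1\right) \right)}}} = \frac{2372}{\frac{1}{-4 + i \sqrt{2}}} = 2372 \left(-4 + i \sqrt{2}\right) = -9488 + 2372 i \sqrt{2}$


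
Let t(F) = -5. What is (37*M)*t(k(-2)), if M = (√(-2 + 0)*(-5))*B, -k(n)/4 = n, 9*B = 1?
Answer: 925*I*√2/9 ≈ 145.35*I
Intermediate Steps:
B = ⅑ (B = (⅑)*1 = ⅑ ≈ 0.11111)
k(n) = -4*n
M = -5*I*√2/9 (M = (√(-2 + 0)*(-5))*(⅑) = (√(-2)*(-5))*(⅑) = ((I*√2)*(-5))*(⅑) = -5*I*√2*(⅑) = -5*I*√2/9 ≈ -0.78567*I)
(37*M)*t(k(-2)) = (37*(-5*I*√2/9))*(-5) = -185*I*√2/9*(-5) = 925*I*√2/9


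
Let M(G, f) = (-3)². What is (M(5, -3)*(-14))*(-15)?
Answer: 1890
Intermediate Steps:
M(G, f) = 9
(M(5, -3)*(-14))*(-15) = (9*(-14))*(-15) = -126*(-15) = 1890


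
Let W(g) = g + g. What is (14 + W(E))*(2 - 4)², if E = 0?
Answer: 56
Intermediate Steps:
W(g) = 2*g
(14 + W(E))*(2 - 4)² = (14 + 2*0)*(2 - 4)² = (14 + 0)*(-2)² = 14*4 = 56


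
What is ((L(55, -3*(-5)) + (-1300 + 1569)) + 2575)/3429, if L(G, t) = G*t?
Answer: 1223/1143 ≈ 1.0700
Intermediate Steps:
((L(55, -3*(-5)) + (-1300 + 1569)) + 2575)/3429 = ((55*(-3*(-5)) + (-1300 + 1569)) + 2575)/3429 = ((55*15 + 269) + 2575)*(1/3429) = ((825 + 269) + 2575)*(1/3429) = (1094 + 2575)*(1/3429) = 3669*(1/3429) = 1223/1143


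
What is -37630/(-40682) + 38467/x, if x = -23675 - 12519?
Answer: -101467137/736222154 ≈ -0.13782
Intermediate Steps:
x = -36194
-37630/(-40682) + 38467/x = -37630/(-40682) + 38467/(-36194) = -37630*(-1/40682) + 38467*(-1/36194) = 18815/20341 - 38467/36194 = -101467137/736222154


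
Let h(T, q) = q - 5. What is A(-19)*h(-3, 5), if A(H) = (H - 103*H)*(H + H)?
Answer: 0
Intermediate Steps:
h(T, q) = -5 + q
A(H) = -204*H² (A(H) = (-102*H)*(2*H) = -204*H²)
A(-19)*h(-3, 5) = (-204*(-19)²)*(-5 + 5) = -204*361*0 = -73644*0 = 0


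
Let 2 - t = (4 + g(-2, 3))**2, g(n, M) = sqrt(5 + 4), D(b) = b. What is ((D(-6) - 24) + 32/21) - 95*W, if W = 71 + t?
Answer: -48478/21 ≈ -2308.5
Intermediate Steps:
g(n, M) = 3 (g(n, M) = sqrt(9) = 3)
t = -47 (t = 2 - (4 + 3)**2 = 2 - 1*7**2 = 2 - 1*49 = 2 - 49 = -47)
W = 24 (W = 71 - 47 = 24)
((D(-6) - 24) + 32/21) - 95*W = ((-6 - 24) + 32/21) - 95*24 = (-30 + 32*(1/21)) - 2280 = (-30 + 32/21) - 2280 = -598/21 - 2280 = -48478/21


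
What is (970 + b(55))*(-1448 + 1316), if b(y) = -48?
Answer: -121704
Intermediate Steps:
(970 + b(55))*(-1448 + 1316) = (970 - 48)*(-1448 + 1316) = 922*(-132) = -121704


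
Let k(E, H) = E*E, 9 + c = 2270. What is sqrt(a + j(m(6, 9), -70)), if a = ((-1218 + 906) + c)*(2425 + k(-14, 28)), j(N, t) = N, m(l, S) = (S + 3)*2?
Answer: sqrt(5108353) ≈ 2260.2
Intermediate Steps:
c = 2261 (c = -9 + 2270 = 2261)
m(l, S) = 6 + 2*S (m(l, S) = (3 + S)*2 = 6 + 2*S)
k(E, H) = E**2
a = 5108329 (a = ((-1218 + 906) + 2261)*(2425 + (-14)**2) = (-312 + 2261)*(2425 + 196) = 1949*2621 = 5108329)
sqrt(a + j(m(6, 9), -70)) = sqrt(5108329 + (6 + 2*9)) = sqrt(5108329 + (6 + 18)) = sqrt(5108329 + 24) = sqrt(5108353)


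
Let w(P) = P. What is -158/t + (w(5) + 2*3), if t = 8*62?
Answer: 2649/248 ≈ 10.681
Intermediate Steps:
t = 496
-158/t + (w(5) + 2*3) = -158/496 + (5 + 2*3) = -158*1/496 + (5 + 6) = -79/248 + 11 = 2649/248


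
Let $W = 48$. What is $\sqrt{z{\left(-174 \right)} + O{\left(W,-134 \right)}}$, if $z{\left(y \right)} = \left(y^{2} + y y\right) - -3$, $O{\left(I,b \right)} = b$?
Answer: $\sqrt{60421} \approx 245.81$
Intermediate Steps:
$z{\left(y \right)} = 3 + 2 y^{2}$ ($z{\left(y \right)} = \left(y^{2} + y^{2}\right) + 3 = 2 y^{2} + 3 = 3 + 2 y^{2}$)
$\sqrt{z{\left(-174 \right)} + O{\left(W,-134 \right)}} = \sqrt{\left(3 + 2 \left(-174\right)^{2}\right) - 134} = \sqrt{\left(3 + 2 \cdot 30276\right) - 134} = \sqrt{\left(3 + 60552\right) - 134} = \sqrt{60555 - 134} = \sqrt{60421}$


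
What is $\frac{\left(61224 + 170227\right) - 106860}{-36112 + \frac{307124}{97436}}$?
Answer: $- \frac{3034912169}{879575427} \approx -3.4504$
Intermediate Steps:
$\frac{\left(61224 + 170227\right) - 106860}{-36112 + \frac{307124}{97436}} = \frac{231451 - 106860}{-36112 + 307124 \cdot \frac{1}{97436}} = \frac{124591}{-36112 + \frac{76781}{24359}} = \frac{124591}{- \frac{879575427}{24359}} = 124591 \left(- \frac{24359}{879575427}\right) = - \frac{3034912169}{879575427}$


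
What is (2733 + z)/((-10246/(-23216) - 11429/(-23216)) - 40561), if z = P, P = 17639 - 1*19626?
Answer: -17319136/941642501 ≈ -0.018392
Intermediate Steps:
P = -1987 (P = 17639 - 19626 = -1987)
z = -1987
(2733 + z)/((-10246/(-23216) - 11429/(-23216)) - 40561) = (2733 - 1987)/((-10246/(-23216) - 11429/(-23216)) - 40561) = 746/((-10246*(-1/23216) - 11429*(-1/23216)) - 40561) = 746/((5123/11608 + 11429/23216) - 40561) = 746/(21675/23216 - 40561) = 746/(-941642501/23216) = 746*(-23216/941642501) = -17319136/941642501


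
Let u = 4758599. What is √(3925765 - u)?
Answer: I*√832834 ≈ 912.6*I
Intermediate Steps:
√(3925765 - u) = √(3925765 - 1*4758599) = √(3925765 - 4758599) = √(-832834) = I*√832834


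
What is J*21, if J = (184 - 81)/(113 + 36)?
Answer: 2163/149 ≈ 14.517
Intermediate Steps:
J = 103/149 ≈ 0.69128
J*21 = (103/149)*21 = 2163/149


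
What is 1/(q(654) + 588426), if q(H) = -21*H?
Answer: 1/574692 ≈ 1.7401e-6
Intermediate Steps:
1/(q(654) + 588426) = 1/(-21*654 + 588426) = 1/(-13734 + 588426) = 1/574692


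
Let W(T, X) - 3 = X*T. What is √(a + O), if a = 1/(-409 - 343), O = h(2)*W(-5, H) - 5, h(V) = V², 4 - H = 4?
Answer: √247361/188 ≈ 2.6455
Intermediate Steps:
H = 0 (H = 4 - 1*4 = 4 - 4 = 0)
W(T, X) = 3 + T*X (W(T, X) = 3 + X*T = 3 + T*X)
O = 7 (O = 2²*(3 - 5*0) - 5 = 4*(3 + 0) - 5 = 4*3 - 5 = 12 - 5 = 7)
a = -1/752 (a = 1/(-752) = -1/752 ≈ -0.0013298)
√(a + O) = √(-1/752 + 7) = √(5263/752) = √247361/188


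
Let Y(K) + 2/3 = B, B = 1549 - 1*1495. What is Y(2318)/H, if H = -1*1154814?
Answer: -80/1732221 ≈ -4.6183e-5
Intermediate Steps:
B = 54 (B = 1549 - 1495 = 54)
Y(K) = 160/3 (Y(K) = -⅔ + 54 = 160/3)
H = -1154814
Y(2318)/H = (160/3)/(-1154814) = (160/3)*(-1/1154814) = -80/1732221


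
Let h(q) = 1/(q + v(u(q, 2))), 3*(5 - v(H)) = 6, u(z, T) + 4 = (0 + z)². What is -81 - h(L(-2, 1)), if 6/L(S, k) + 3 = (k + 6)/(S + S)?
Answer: -2692/33 ≈ -81.576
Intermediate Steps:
u(z, T) = -4 + z² (u(z, T) = -4 + (0 + z)² = -4 + z²)
v(H) = 3 (v(H) = 5 - ⅓*6 = 5 - 2 = 3)
L(S, k) = 6/(-3 + (6 + k)/(2*S)) (L(S, k) = 6/(-3 + (k + 6)/(S + S)) = 6/(-3 + (6 + k)/((2*S))) = 6/(-3 + (6 + k)*(1/(2*S))) = 6/(-3 + (6 + k)/(2*S)))
h(q) = 1/(3 + q) (h(q) = 1/(q + 3) = 1/(3 + q))
-81 - h(L(-2, 1)) = -81 - 1/(3 + 12*(-2)/(6 + 1 - 6*(-2))) = -81 - 1/(3 + 12*(-2)/(6 + 1 + 12)) = -81 - 1/(3 + 12*(-2)/19) = -81 - 1/(3 + 12*(-2)*(1/19)) = -81 - 1/(3 - 24/19) = -81 - 1/33/19 = -81 - 1*19/33 = -81 - 19/33 = -2692/33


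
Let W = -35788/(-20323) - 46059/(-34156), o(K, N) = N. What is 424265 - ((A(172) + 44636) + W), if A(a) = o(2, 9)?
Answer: 263511971100575/694152388 ≈ 3.7962e+5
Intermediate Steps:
W = 2158431985/694152388 (W = -35788*(-1/20323) - 46059*(-1/34156) = 35788/20323 + 46059/34156 = 2158431985/694152388 ≈ 3.1095)
A(a) = 9
424265 - ((A(172) + 44636) + W) = 424265 - ((9 + 44636) + 2158431985/694152388) = 424265 - (44645 + 2158431985/694152388) = 424265 - 1*30992591794245/694152388 = 424265 - 30992591794245/694152388 = 263511971100575/694152388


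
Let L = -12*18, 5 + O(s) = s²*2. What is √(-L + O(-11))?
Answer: √453 ≈ 21.284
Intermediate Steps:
O(s) = -5 + 2*s² (O(s) = -5 + s²*2 = -5 + 2*s²)
L = -216
√(-L + O(-11)) = √(-1*(-216) + (-5 + 2*(-11)²)) = √(216 + (-5 + 2*121)) = √(216 + (-5 + 242)) = √(216 + 237) = √453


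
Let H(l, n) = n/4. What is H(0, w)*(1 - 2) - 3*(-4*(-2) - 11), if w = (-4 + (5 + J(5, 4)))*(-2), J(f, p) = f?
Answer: 12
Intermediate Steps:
w = -12 (w = (-4 + (5 + 5))*(-2) = (-4 + 10)*(-2) = 6*(-2) = -12)
H(l, n) = n/4 (H(l, n) = n*(1/4) = n/4)
H(0, w)*(1 - 2) - 3*(-4*(-2) - 11) = ((1/4)*(-12))*(1 - 2) - 3*(-4*(-2) - 11) = -3*(-1) - 3*(8 - 11) = 3 - 3*(-3) = 3 - 1*(-9) = 3 + 9 = 12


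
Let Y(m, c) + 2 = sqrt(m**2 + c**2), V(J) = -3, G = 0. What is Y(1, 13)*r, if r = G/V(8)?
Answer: 0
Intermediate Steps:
Y(m, c) = -2 + sqrt(c**2 + m**2) (Y(m, c) = -2 + sqrt(m**2 + c**2) = -2 + sqrt(c**2 + m**2))
r = 0 (r = 0/(-3) = 0*(-1/3) = 0)
Y(1, 13)*r = (-2 + sqrt(13**2 + 1**2))*0 = (-2 + sqrt(169 + 1))*0 = (-2 + sqrt(170))*0 = 0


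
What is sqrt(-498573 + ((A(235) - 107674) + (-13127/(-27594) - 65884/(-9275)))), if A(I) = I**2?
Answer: I*sqrt(3273719938719648306)/2437470 ≈ 742.3*I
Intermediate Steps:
sqrt(-498573 + ((A(235) - 107674) + (-13127/(-27594) - 65884/(-9275)))) = sqrt(-498573 + ((235**2 - 107674) + (-13127/(-27594) - 65884/(-9275)))) = sqrt(-498573 + ((55225 - 107674) + (-13127*(-1/27594) - 65884*(-1/9275)))) = sqrt(-498573 + (-52449 + (13127/27594 + 9412/1325))) = sqrt(-498573 + (-52449 + 277108003/36562050)) = sqrt(-498573 - 1917365852447/36562050) = sqrt(-20146216807097/36562050) = I*sqrt(3273719938719648306)/2437470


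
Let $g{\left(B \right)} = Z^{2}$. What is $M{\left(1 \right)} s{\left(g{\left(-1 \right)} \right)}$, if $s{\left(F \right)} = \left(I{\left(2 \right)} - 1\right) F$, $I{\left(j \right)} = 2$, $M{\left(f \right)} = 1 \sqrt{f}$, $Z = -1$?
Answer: $1$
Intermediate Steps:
$M{\left(f \right)} = \sqrt{f}$
$g{\left(B \right)} = 1$ ($g{\left(B \right)} = \left(-1\right)^{2} = 1$)
$s{\left(F \right)} = F$ ($s{\left(F \right)} = \left(2 - 1\right) F = 1 F = F$)
$M{\left(1 \right)} s{\left(g{\left(-1 \right)} \right)} = \sqrt{1} \cdot 1 = 1 \cdot 1 = 1$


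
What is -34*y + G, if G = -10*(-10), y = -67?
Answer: 2378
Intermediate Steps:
G = 100
-34*y + G = -34*(-67) + 100 = 2278 + 100 = 2378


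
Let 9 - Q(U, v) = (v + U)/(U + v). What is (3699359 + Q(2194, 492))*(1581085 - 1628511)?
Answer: -175446179342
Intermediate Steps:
Q(U, v) = 8 (Q(U, v) = 9 - (v + U)/(U + v) = 9 - (U + v)/(U + v) = 9 - 1*1 = 9 - 1 = 8)
(3699359 + Q(2194, 492))*(1581085 - 1628511) = (3699359 + 8)*(1581085 - 1628511) = 3699367*(-47426) = -175446179342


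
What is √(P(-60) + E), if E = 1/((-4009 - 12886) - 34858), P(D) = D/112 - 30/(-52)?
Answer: √21622869177/724542 ≈ 0.20295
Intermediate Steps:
P(D) = 15/26 + D/112 (P(D) = D*(1/112) - 30*(-1/52) = D/112 + 15/26 = 15/26 + D/112)
E = -1/51753 (E = 1/(-16895 - 34858) = 1/(-51753) = -1/51753 ≈ -1.9323e-5)
√(P(-60) + E) = √((15/26 + (1/112)*(-60)) - 1/51753) = √((15/26 - 15/28) - 1/51753) = √(15/364 - 1/51753) = √(59687/1449084) = √21622869177/724542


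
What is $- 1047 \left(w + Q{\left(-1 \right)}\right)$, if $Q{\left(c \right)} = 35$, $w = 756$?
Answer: $-828177$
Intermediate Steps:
$- 1047 \left(w + Q{\left(-1 \right)}\right) = - 1047 \left(756 + 35\right) = \left(-1047\right) 791 = -828177$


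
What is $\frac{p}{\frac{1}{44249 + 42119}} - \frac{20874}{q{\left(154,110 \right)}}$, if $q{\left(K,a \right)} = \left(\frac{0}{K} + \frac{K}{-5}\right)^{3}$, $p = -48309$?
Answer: $- \frac{155495203576191}{37268} \approx -4.1723 \cdot 10^{9}$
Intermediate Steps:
$q{\left(K,a \right)} = - \frac{K^{3}}{125}$ ($q{\left(K,a \right)} = \left(0 + K \left(- \frac{1}{5}\right)\right)^{3} = \left(0 - \frac{K}{5}\right)^{3} = \left(- \frac{K}{5}\right)^{3} = - \frac{K^{3}}{125}$)
$\frac{p}{\frac{1}{44249 + 42119}} - \frac{20874}{q{\left(154,110 \right)}} = - \frac{48309}{\frac{1}{44249 + 42119}} - \frac{20874}{\left(- \frac{1}{125}\right) 154^{3}} = - \frac{48309}{\frac{1}{86368}} - \frac{20874}{\left(- \frac{1}{125}\right) 3652264} = - 48309 \frac{1}{\frac{1}{86368}} - \frac{20874}{- \frac{3652264}{125}} = \left(-48309\right) 86368 - - \frac{26625}{37268} = -4172351712 + \frac{26625}{37268} = - \frac{155495203576191}{37268}$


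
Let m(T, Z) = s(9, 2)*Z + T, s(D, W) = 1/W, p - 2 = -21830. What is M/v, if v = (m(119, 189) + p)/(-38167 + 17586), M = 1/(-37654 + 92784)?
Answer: 20581/1191607385 ≈ 1.7272e-5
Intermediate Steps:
p = -21828 (p = 2 - 21830 = -21828)
s(D, W) = 1/W
m(T, Z) = T + Z/2 (m(T, Z) = Z/2 + T = T + Z/2)
M = 1/55130 ≈ 1.8139e-5
v = 43229/41162 (v = ((119 + (1/2)*189) - 21828)/(-38167 + 17586) = ((119 + 189/2) - 21828)/(-20581) = (427/2 - 21828)*(-1/20581) = -43229/2*(-1/20581) = 43229/41162 ≈ 1.0502)
M/v = 1/(55130*(43229/41162)) = (1/55130)*(41162/43229) = 20581/1191607385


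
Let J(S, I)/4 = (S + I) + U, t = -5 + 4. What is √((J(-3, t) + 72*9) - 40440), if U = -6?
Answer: 2*I*√9958 ≈ 199.58*I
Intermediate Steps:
t = -1
J(S, I) = -24 + 4*I + 4*S (J(S, I) = 4*((S + I) - 6) = 4*((I + S) - 6) = 4*(-6 + I + S) = -24 + 4*I + 4*S)
√((J(-3, t) + 72*9) - 40440) = √(((-24 + 4*(-1) + 4*(-3)) + 72*9) - 40440) = √(((-24 - 4 - 12) + 648) - 40440) = √((-40 + 648) - 40440) = √(608 - 40440) = √(-39832) = 2*I*√9958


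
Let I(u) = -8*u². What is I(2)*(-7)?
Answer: 224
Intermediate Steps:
I(2)*(-7) = -8*2²*(-7) = -8*4*(-7) = -32*(-7) = 224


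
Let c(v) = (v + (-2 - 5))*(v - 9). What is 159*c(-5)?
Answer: 26712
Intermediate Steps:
c(v) = (-9 + v)*(-7 + v) (c(v) = (v - 7)*(-9 + v) = (-7 + v)*(-9 + v) = (-9 + v)*(-7 + v))
159*c(-5) = 159*(63 + (-5)² - 16*(-5)) = 159*(63 + 25 + 80) = 159*168 = 26712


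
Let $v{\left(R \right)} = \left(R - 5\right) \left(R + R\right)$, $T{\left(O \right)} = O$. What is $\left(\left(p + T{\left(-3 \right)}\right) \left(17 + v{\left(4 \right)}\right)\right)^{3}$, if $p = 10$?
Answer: $250047$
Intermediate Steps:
$v{\left(R \right)} = 2 R \left(-5 + R\right)$ ($v{\left(R \right)} = \left(-5 + R\right) 2 R = 2 R \left(-5 + R\right)$)
$\left(\left(p + T{\left(-3 \right)}\right) \left(17 + v{\left(4 \right)}\right)\right)^{3} = \left(\left(10 - 3\right) \left(17 + 2 \cdot 4 \left(-5 + 4\right)\right)\right)^{3} = \left(7 \left(17 + 2 \cdot 4 \left(-1\right)\right)\right)^{3} = \left(7 \left(17 - 8\right)\right)^{3} = \left(7 \cdot 9\right)^{3} = 63^{3} = 250047$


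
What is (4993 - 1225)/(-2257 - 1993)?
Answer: -1884/2125 ≈ -0.88659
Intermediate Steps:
(4993 - 1225)/(-2257 - 1993) = 3768/(-4250) = 3768*(-1/4250) = -1884/2125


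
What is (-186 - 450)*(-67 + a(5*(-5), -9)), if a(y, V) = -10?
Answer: 48972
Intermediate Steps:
(-186 - 450)*(-67 + a(5*(-5), -9)) = (-186 - 450)*(-67 - 10) = -636*(-77) = 48972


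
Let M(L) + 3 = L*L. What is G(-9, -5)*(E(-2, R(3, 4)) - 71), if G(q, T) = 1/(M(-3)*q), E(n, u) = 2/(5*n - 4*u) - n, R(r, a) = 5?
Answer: 518/405 ≈ 1.2790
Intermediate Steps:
M(L) = -3 + L² (M(L) = -3 + L*L = -3 + L²)
E(n, u) = -n + 2/(-4*u + 5*n) (E(n, u) = 2/(-4*u + 5*n) - n = -n + 2/(-4*u + 5*n))
G(q, T) = 1/(6*q) (G(q, T) = 1/((-3 + (-3)²)*q) = 1/((-3 + 9)*q) = 1/(6*q))
G(-9, -5)*(E(-2, R(3, 4)) - 71) = ((⅙)/(-9))*((2 - 5*(-2)² + 4*(-2)*5)/(-4*5 + 5*(-2)) - 71) = ((⅙)*(-⅑))*((2 - 5*4 - 40)/(-20 - 10) - 71) = -((2 - 20 - 40)/(-30) - 71)/54 = -(-1/30*(-58) - 71)/54 = -(29/15 - 71)/54 = -1/54*(-1036/15) = 518/405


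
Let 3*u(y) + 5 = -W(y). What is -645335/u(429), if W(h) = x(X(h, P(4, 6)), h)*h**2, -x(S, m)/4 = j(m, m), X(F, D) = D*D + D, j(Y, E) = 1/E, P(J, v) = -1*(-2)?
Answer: -1936005/1711 ≈ -1131.5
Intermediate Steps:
P(J, v) = 2
X(F, D) = D + D**2 (X(F, D) = D**2 + D = D + D**2)
x(S, m) = -4/m
W(h) = -4*h (W(h) = (-4/h)*h**2 = -4*h)
u(y) = -5/3 + 4*y/3 (u(y) = -5/3 + (-(-4)*y)/3 = -5/3 + (4*y)/3 = -5/3 + 4*y/3)
-645335/u(429) = -645335/(-5/3 + (4/3)*429) = -645335/(-5/3 + 572) = -645335/1711/3 = -645335*3/1711 = -1936005/1711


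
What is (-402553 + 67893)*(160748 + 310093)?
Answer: -157571649060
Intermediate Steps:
(-402553 + 67893)*(160748 + 310093) = -334660*470841 = -157571649060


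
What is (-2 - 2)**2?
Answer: 16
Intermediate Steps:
(-2 - 2)**2 = (-4)**2 = 16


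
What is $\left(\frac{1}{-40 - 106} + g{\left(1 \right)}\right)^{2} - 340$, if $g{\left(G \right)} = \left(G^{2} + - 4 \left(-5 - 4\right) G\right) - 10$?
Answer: $\frac{8284041}{21316} \approx 388.63$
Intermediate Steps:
$g{\left(G \right)} = -10 + G^{2} + 36 G$ ($g{\left(G \right)} = \left(G^{2} + \left(-4\right) \left(-9\right) G\right) - 10 = \left(G^{2} + 36 G\right) - 10 = -10 + G^{2} + 36 G$)
$\left(\frac{1}{-40 - 106} + g{\left(1 \right)}\right)^{2} - 340 = \left(\frac{1}{-40 - 106} + \left(-10 + 1^{2} + 36 \cdot 1\right)\right)^{2} - 340 = \left(\frac{1}{-146} + \left(-10 + 1 + 36\right)\right)^{2} - 340 = \left(- \frac{1}{146} + 27\right)^{2} - 340 = \left(\frac{3941}{146}\right)^{2} - 340 = \frac{15531481}{21316} - 340 = \frac{8284041}{21316}$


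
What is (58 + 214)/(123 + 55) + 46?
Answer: 4230/89 ≈ 47.528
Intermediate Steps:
(58 + 214)/(123 + 55) + 46 = 272/178 + 46 = 272*(1/178) + 46 = 136/89 + 46 = 4230/89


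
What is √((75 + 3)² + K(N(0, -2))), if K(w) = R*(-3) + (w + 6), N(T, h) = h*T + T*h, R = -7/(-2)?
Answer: 3*√2702/2 ≈ 77.971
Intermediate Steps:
R = 7/2 (R = -7*(-½) = 7/2 ≈ 3.5000)
N(T, h) = 2*T*h (N(T, h) = T*h + T*h = 2*T*h)
K(w) = -9/2 + w (K(w) = (7/2)*(-3) + (w + 6) = -21/2 + (6 + w) = -9/2 + w)
√((75 + 3)² + K(N(0, -2))) = √((75 + 3)² + (-9/2 + 2*0*(-2))) = √(78² + (-9/2 + 0)) = √(6084 - 9/2) = √(12159/2) = 3*√2702/2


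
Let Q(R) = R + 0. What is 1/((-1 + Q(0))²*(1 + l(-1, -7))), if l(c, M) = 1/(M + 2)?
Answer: 5/4 ≈ 1.2500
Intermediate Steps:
l(c, M) = 1/(2 + M)
Q(R) = R
1/((-1 + Q(0))²*(1 + l(-1, -7))) = 1/((-1 + 0)²*(1 + 1/(2 - 7))) = 1/((-1)²*(1 + 1/(-5))) = 1/(1*(1 - ⅕)) = 1/(1*(⅘)) = 1/(⅘) = 5/4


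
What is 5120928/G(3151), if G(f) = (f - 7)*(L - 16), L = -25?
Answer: -213372/5371 ≈ -39.727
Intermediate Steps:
G(f) = 287 - 41*f (G(f) = (f - 7)*(-25 - 16) = (-7 + f)*(-41) = 287 - 41*f)
5120928/G(3151) = 5120928/(287 - 41*3151) = 5120928/(287 - 129191) = 5120928/(-128904) = 5120928*(-1/128904) = -213372/5371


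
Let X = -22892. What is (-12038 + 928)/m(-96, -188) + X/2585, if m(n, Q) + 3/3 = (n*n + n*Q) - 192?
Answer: -58948062/6361685 ≈ -9.2661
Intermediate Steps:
m(n, Q) = -193 + n**2 + Q*n (m(n, Q) = -1 + ((n*n + n*Q) - 192) = -1 + ((n**2 + Q*n) - 192) = -1 + (-192 + n**2 + Q*n) = -193 + n**2 + Q*n)
(-12038 + 928)/m(-96, -188) + X/2585 = (-12038 + 928)/(-193 + (-96)**2 - 188*(-96)) - 22892/2585 = -11110/(-193 + 9216 + 18048) - 22892*1/2585 = -11110/27071 - 22892/2585 = -11110*1/27071 - 22892/2585 = -1010/2461 - 22892/2585 = -58948062/6361685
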